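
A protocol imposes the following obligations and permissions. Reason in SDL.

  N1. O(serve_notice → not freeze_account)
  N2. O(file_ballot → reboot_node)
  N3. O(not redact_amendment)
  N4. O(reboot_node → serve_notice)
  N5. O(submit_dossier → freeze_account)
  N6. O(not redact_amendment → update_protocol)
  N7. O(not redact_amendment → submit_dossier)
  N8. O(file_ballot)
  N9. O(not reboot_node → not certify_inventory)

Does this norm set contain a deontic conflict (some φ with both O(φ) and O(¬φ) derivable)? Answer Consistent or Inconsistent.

Premise 8 gives O(file_ballot).
Premise 2 is O(file_ballot → reboot_node); since O(file_ballot), deontic closure gives O(reboot_node).
With premise 4, O(reboot_node → serve_notice), the K-axiom yields O(serve_notice).
With premise 1, O(serve_notice → not freeze_account), the K-axiom yields O(not freeze_account).
Premise 5, O(submit_dossier → freeze_account), contraposes to O(not freeze_account → not submit_dossier); with O(not freeze_account) we get O(not submit_dossier).
Premise 7 is O(not redact_amendment → submit_dossier); contrapositively O(not submit_dossier → redact_amendment). Since O(not submit_dossier) holds, K gives O(redact_amendment).
But premise 3 directly asserts O(not redact_amendment).
We now have both O(redact_amendment) and O(not redact_amendment) — redact_amendment is simultaneously obligatory and forbidden, violating the D-axiom.

Inconsistent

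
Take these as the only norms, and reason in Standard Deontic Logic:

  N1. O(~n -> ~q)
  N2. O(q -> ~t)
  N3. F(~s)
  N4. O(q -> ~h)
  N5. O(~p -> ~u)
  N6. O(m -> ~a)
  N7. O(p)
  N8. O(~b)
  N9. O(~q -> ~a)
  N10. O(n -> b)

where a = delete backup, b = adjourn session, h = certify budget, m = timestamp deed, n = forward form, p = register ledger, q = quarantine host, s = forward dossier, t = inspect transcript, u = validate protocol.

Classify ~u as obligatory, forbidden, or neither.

Premise 5 is O(~p -> ~u), but O(~p) is not derivable from the premises, so it does not yield O(~u).
No premise or chain of K-axiom applications forces O(~u), and none forces O(u). So ~u is neither obligatory nor forbidden under these norms.

Neither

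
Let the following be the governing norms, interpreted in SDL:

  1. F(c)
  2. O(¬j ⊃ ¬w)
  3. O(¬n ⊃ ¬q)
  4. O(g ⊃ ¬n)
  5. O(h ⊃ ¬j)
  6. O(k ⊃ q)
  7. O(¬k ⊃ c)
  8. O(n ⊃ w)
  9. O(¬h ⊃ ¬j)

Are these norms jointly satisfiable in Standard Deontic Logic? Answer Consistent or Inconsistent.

Inconsistent

Premises 5 and 9 are O(h ⊃ ¬j) and O(¬h ⊃ ¬j); every ideal world satisfies h or ¬h, so in either case ¬j holds — hence O(¬j).
With premise 2, O(¬j ⊃ ¬w), the K-axiom yields O(¬w).
Premise 8, O(n ⊃ w), contraposes to O(¬w ⊃ ¬n); with O(¬w) we get O(¬n).
Applying K to premise 3 (O(¬n ⊃ ¬q)) and O(¬n) yields O(¬q).
Premise 6, O(k ⊃ q), contraposes to O(¬q ⊃ ¬k); with O(¬q) we get O(¬k).
With premise 7, O(¬k ⊃ c), the K-axiom yields O(c).
However, F(c) at premise 1 amounts to O(¬c).
We now have both O(c) and O(¬c) — c is simultaneously obligatory and forbidden, violating the D-axiom.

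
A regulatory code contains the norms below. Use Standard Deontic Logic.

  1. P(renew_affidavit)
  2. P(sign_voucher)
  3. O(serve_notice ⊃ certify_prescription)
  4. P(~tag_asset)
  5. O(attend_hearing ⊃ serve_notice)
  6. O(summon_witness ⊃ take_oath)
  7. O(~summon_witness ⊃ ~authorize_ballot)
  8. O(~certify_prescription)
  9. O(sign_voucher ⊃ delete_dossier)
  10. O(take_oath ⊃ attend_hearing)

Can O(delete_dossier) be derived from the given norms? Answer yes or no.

Premise 9 is O(sign_voucher ⊃ delete_dossier), but O(sign_voucher) is not derivable from the premises (the permission P(sign_voucher) asserts only ~O(~sign_voucher), not O(sign_voucher)), so it does not yield O(delete_dossier).
No other premise forces O(delete_dossier). An ideal world satisfying every premise can still have delete_dossier false, so O(delete_dossier) is not derivable.

No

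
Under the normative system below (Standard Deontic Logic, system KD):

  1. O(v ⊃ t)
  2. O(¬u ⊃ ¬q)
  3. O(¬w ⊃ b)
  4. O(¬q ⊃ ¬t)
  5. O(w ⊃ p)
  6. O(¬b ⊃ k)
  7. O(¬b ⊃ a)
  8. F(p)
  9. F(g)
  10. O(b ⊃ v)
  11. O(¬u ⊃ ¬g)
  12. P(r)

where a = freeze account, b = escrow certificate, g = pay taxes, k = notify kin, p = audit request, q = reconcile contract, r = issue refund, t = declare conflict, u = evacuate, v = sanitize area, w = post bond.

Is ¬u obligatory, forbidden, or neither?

Forbidden

Premise 8 is F(p), i.e. O(¬p).
Premise 5 is O(w ⊃ p); contrapositively O(¬p ⊃ ¬w). Since O(¬p) holds, K gives O(¬w).
With premise 3, O(¬w ⊃ b), the K-axiom yields O(b).
From O(b) and premise 10, O(b ⊃ v), we obtain O(v).
Applying K to premise 1 (O(v ⊃ t)) and O(v) yields O(t).
The contrapositive of premise 4 (O(¬q ⊃ ¬t)) is O(t ⊃ q), and O(t) is already established, so O(q).
The contrapositive of premise 2 (O(¬u ⊃ ¬q)) is O(q ⊃ u), and O(q) is already established, so O(u).
Premises 6, 7, 9, 11, 12 do not contribute to this derivation.
Thus O(u), which is F(¬u): ¬u is forbidden.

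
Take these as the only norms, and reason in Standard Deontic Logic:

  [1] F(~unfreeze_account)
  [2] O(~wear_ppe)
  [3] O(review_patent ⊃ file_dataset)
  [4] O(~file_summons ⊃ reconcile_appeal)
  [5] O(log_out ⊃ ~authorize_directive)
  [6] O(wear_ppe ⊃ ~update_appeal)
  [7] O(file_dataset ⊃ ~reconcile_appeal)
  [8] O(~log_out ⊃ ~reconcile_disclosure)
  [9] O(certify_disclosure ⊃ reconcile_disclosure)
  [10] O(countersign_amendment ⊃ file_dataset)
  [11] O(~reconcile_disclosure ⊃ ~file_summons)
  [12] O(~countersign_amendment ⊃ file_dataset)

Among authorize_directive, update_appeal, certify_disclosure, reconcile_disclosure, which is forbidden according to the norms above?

authorize_directive

Premises 10 and 12 cover both cases: O(countersign_amendment ⊃ file_dataset) and O(~countersign_amendment ⊃ file_dataset). Since countersign_amendment ∨ ~countersign_amendment is a tautology, O(file_dataset) follows.
With premise 7, O(file_dataset ⊃ ~reconcile_appeal), the K-axiom yields O(~reconcile_appeal).
Premise 4 is O(~file_summons ⊃ reconcile_appeal); contrapositively O(~reconcile_appeal ⊃ file_summons). Since O(~reconcile_appeal) holds, K gives O(file_summons).
Premise 11, O(~reconcile_disclosure ⊃ ~file_summons), contraposes to O(file_summons ⊃ reconcile_disclosure); with O(file_summons) we get O(reconcile_disclosure).
The contrapositive of premise 8 (O(~log_out ⊃ ~reconcile_disclosure)) is O(reconcile_disclosure ⊃ log_out), and O(reconcile_disclosure) is already established, so O(log_out).
Premise 5 is O(log_out ⊃ ~authorize_directive); since O(log_out), deontic closure gives O(~authorize_directive).
So O(~authorize_directive) holds, i.e. authorize_directive is forbidden. None of the other listed options is forbidden under the premises.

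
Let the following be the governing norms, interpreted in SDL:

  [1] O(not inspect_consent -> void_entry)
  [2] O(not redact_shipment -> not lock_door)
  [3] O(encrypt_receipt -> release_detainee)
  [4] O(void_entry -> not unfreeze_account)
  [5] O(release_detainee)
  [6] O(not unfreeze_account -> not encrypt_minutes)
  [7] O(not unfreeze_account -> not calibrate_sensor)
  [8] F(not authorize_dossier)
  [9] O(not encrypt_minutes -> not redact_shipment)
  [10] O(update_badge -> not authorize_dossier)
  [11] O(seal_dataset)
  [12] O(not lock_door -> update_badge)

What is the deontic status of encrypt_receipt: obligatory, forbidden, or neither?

Neither

Premise 3 is O(encrypt_receipt -> release_detainee); even if O(release_detainee) held, inferring O(encrypt_receipt) would be affirming the consequent — invalid.
No premise or chain of K-axiom applications forces O(encrypt_receipt), and none forces O(not encrypt_receipt). So encrypt_receipt is neither obligatory nor forbidden under these norms.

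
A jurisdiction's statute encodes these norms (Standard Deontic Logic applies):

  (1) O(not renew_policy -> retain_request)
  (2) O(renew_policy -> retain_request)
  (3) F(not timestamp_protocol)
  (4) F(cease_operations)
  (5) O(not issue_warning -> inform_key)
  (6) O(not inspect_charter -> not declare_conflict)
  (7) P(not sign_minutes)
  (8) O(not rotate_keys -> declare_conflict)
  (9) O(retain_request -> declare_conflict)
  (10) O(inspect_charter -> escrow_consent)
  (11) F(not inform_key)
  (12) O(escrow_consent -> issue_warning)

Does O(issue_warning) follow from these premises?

Premises 2 and 1 cover both cases: O(renew_policy -> retain_request) and O(not renew_policy -> retain_request). Since renew_policy ∨ not renew_policy is a tautology, O(retain_request) follows.
With premise 9, O(retain_request -> declare_conflict), the K-axiom yields O(declare_conflict).
The contrapositive of premise 6 (O(not inspect_charter -> not declare_conflict)) is O(declare_conflict -> inspect_charter), and O(declare_conflict) is already established, so O(inspect_charter).
With premise 10, O(inspect_charter -> escrow_consent), the K-axiom yields O(escrow_consent).
With premise 12, O(escrow_consent -> issue_warning), the K-axiom yields O(issue_warning).
Premises 3, 4, 5, 7, 8, 11 do not contribute to this derivation.
So O(issue_warning) follows.

Yes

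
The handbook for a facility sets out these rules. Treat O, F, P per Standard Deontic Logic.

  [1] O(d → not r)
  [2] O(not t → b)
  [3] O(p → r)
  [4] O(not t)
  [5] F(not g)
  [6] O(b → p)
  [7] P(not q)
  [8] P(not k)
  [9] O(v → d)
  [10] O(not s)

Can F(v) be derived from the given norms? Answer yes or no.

Yes

From premise 4 we have O(not t).
With premise 2, O(not t → b), the K-axiom yields O(b).
From O(b) and premise 6, O(b → p), we obtain O(p).
With premise 3, O(p → r), the K-axiom yields O(r).
Premise 1 is O(d → not r); contrapositively O(r → not d). Since O(r) holds, K gives O(not d).
Premise 9, O(v → d), contraposes to O(not d → not v); with O(not d) we get O(not v).
Premises 5, 7, 8, 10 do not contribute to this derivation.
So O(not v) holds, i.e. F(v). The claim follows.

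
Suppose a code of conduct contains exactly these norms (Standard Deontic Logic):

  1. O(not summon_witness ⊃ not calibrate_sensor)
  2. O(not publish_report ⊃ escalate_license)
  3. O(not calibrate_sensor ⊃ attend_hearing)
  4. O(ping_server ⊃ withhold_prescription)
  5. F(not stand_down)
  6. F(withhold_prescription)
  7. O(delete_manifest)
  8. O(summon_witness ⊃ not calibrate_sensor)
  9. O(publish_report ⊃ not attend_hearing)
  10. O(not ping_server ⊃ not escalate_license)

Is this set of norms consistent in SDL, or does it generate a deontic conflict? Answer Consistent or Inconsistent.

Inconsistent

Premises 8 and 1 cover both cases: O(summon_witness ⊃ not calibrate_sensor) and O(not summon_witness ⊃ not calibrate_sensor). Since summon_witness ∨ not summon_witness is a tautology, O(not calibrate_sensor) follows.
From O(not calibrate_sensor) and premise 3, O(not calibrate_sensor ⊃ attend_hearing), we obtain O(attend_hearing).
Premise 9, O(publish_report ⊃ not attend_hearing), contraposes to O(attend_hearing ⊃ not publish_report); with O(attend_hearing) we get O(not publish_report).
Premise 2 is O(not publish_report ⊃ escalate_license); since O(not publish_report), deontic closure gives O(escalate_license).
Premise 10, O(not ping_server ⊃ not escalate_license), contraposes to O(escalate_license ⊃ ping_server); with O(escalate_license) we get O(ping_server).
Premise 4 is O(ping_server ⊃ withhold_prescription); since O(ping_server), deontic closure gives O(withhold_prescription).
However, F(withhold_prescription) at premise 6 amounts to O(not withhold_prescription).
We now have both O(withhold_prescription) and O(not withhold_prescription) — withhold_prescription is simultaneously obligatory and forbidden, violating the D-axiom.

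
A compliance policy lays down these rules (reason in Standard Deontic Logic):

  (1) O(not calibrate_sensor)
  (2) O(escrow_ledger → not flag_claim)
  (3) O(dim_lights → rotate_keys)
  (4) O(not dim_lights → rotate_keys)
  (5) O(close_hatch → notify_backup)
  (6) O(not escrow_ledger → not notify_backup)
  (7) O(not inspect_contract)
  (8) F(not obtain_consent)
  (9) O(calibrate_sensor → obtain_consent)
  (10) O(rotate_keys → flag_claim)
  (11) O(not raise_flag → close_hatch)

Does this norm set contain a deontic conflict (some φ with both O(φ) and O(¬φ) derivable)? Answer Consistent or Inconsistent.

Premise 9 is O(calibrate_sensor → obtain_consent); even if O(obtain_consent) held, inferring O(calibrate_sensor) would be affirming the consequent — invalid.
So O(calibrate_sensor) is not derivable, and the apparent clash with O(not calibrate_sensor) does not arise.
A world satisfying every obligation exists (e.g. calibrate_sensor=false, close_hatch=false, dim_lights=false, escrow_ledger=false, flag_claim=true, inspect_contract=false, notify_backup=false, obtain_consent=true, raise_flag=true, rotate_keys=true); no atom is both obligatory and forbidden, so the set is consistent.

Consistent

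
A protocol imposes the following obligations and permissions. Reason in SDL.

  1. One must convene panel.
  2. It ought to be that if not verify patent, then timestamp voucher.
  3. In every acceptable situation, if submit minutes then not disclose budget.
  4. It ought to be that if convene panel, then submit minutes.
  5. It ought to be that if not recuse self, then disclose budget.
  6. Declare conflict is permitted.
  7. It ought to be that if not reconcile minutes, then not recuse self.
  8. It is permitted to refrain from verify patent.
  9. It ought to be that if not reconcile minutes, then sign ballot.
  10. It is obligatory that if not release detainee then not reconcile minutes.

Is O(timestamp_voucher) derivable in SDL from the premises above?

No

Premise 2 is O(¬verify_patent → timestamp_voucher), but O(¬verify_patent) is not derivable from the premises (the permission P(¬verify_patent) asserts only ¬O(verify_patent), not O(¬verify_patent)), so it does not yield O(timestamp_voucher).
No other premise forces O(timestamp_voucher). An ideal world satisfying every premise can still have timestamp_voucher false, so O(timestamp_voucher) is not derivable.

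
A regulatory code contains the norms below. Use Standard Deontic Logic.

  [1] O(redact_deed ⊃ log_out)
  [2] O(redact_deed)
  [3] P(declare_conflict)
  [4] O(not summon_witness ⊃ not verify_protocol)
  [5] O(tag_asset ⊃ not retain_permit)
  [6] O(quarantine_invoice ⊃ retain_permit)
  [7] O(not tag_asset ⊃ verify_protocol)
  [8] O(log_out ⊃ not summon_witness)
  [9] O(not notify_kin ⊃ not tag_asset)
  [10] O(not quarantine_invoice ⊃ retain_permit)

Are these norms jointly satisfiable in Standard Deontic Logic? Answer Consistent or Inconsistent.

Premises 10 and 6 are O(not quarantine_invoice ⊃ retain_permit) and O(quarantine_invoice ⊃ retain_permit); every ideal world satisfies not quarantine_invoice or quarantine_invoice, so in either case retain_permit holds — hence O(retain_permit).
Premise 5, O(tag_asset ⊃ not retain_permit), contraposes to O(retain_permit ⊃ not tag_asset); with O(retain_permit) we get O(not tag_asset).
From O(not tag_asset) and premise 7, O(not tag_asset ⊃ verify_protocol), we obtain O(verify_protocol).
Premise 4 is O(not summon_witness ⊃ not verify_protocol); contrapositively O(verify_protocol ⊃ summon_witness). Since O(verify_protocol) holds, K gives O(summon_witness).
Premise 8, O(log_out ⊃ not summon_witness), contraposes to O(summon_witness ⊃ not log_out); with O(summon_witness) we get O(not log_out).
Premise 1 is O(redact_deed ⊃ log_out); contrapositively O(not log_out ⊃ not redact_deed). Since O(not log_out) holds, K gives O(not redact_deed).
However, premise 2 gives O(redact_deed).
We now have both O(not redact_deed) and O(redact_deed) — redact_deed is simultaneously obligatory and forbidden, violating the D-axiom.

Inconsistent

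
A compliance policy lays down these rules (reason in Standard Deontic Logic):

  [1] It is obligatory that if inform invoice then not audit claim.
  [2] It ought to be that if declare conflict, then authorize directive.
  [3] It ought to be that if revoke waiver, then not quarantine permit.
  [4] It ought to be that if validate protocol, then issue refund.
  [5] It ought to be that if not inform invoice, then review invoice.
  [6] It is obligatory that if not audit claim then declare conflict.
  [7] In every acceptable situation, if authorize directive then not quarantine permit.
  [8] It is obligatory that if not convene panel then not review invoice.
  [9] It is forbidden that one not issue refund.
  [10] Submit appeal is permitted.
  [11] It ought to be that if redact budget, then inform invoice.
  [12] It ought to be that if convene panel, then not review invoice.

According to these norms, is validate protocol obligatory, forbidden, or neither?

Premise 4 is O(validate_protocol → issue_refund); even if O(issue_refund) held, inferring O(validate_protocol) would be affirming the consequent — invalid.
No premise or chain of K-axiom applications forces O(validate_protocol), and none forces O(¬validate_protocol). So validate_protocol is neither obligatory nor forbidden under these norms.

Neither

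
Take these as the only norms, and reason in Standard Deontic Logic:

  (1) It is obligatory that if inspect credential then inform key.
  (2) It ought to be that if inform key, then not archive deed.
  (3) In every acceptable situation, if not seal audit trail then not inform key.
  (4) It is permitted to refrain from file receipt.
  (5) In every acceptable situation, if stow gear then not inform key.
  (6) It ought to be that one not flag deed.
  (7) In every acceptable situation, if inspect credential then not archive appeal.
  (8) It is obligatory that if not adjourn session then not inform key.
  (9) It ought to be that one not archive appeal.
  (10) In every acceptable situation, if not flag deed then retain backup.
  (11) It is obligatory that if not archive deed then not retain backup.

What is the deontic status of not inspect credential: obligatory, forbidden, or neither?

Obligatory

Premise 6 gives O(¬flag_deed).
From O(¬flag_deed) and premise 10, O(¬flag_deed → retain_backup), we obtain O(retain_backup).
The contrapositive of premise 11 (O(¬archive_deed → ¬retain_backup)) is O(retain_backup → archive_deed), and O(retain_backup) is already established, so O(archive_deed).
Premise 2 is O(inform_key → ¬archive_deed); contrapositively O(archive_deed → ¬inform_key). Since O(archive_deed) holds, K gives O(¬inform_key).
Premise 1, O(inspect_credential → inform_key), contraposes to O(¬inform_key → ¬inspect_credential); with O(¬inform_key) we get O(¬inspect_credential).
Premises 3, 4, 5, 7, 8, 9 do not contribute to this derivation.
Hence ¬inspect_credential is obligatory.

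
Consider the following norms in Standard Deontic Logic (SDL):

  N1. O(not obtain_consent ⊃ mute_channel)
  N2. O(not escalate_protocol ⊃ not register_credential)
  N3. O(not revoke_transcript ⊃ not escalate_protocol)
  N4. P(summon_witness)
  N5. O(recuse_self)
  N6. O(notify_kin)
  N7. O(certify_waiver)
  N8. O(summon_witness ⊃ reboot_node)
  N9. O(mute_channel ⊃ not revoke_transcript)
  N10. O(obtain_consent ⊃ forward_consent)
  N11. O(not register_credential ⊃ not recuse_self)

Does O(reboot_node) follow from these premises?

Premise 8 is O(summon_witness ⊃ reboot_node), but O(summon_witness) is not derivable from the premises (the permission P(summon_witness) asserts only not O(not summon_witness), not O(summon_witness)), so it does not yield O(reboot_node).
No other premise forces O(reboot_node). An ideal world satisfying every premise can still have reboot_node false, so O(reboot_node) is not derivable.

No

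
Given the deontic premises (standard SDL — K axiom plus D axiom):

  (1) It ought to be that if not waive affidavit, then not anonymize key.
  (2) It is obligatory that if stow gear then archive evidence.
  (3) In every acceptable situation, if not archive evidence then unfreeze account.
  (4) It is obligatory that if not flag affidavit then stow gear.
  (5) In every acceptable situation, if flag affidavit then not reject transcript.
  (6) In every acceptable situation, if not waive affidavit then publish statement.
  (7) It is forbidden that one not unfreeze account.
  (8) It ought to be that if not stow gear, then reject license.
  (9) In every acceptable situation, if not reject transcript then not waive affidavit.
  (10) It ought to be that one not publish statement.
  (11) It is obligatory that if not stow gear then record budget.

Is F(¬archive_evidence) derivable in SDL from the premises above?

Yes

From premise 10 we have O(¬publish_statement).
Premise 6 is O(¬waive_affidavit → publish_statement); contrapositively O(¬publish_statement → waive_affidavit). Since O(¬publish_statement) holds, K gives O(waive_affidavit).
Premise 9, O(¬reject_transcript → ¬waive_affidavit), contraposes to O(waive_affidavit → reject_transcript); with O(waive_affidavit) we get O(reject_transcript).
Premise 5, O(flag_affidavit → ¬reject_transcript), contraposes to O(reject_transcript → ¬flag_affidavit); with O(reject_transcript) we get O(¬flag_affidavit).
Applying K to premise 4 (O(¬flag_affidavit → stow_gear)) and O(¬flag_affidavit) yields O(stow_gear).
Applying K to premise 2 (O(stow_gear → archive_evidence)) and O(stow_gear) yields O(archive_evidence).
Premises 1, 3, 7, 8, 11 do not contribute to this derivation.
So O(archive_evidence) holds, i.e. F(¬archive_evidence). The claim follows.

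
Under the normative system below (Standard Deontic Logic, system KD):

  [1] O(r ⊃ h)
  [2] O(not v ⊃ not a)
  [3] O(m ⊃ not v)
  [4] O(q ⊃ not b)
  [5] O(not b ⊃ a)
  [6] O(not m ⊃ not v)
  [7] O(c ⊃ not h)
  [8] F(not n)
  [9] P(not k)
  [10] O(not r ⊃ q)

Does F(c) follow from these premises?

Yes

By case analysis on not m: premise 6 gives O(not m ⊃ not v) and premise 3 gives O(m ⊃ not v), so O(not v) either way.
With premise 2, O(not v ⊃ not a), the K-axiom yields O(not a).
The contrapositive of premise 5 (O(not b ⊃ a)) is O(not a ⊃ b), and O(not a) is already established, so O(b).
Premise 4, O(q ⊃ not b), contraposes to O(b ⊃ not q); with O(b) we get O(not q).
The contrapositive of premise 10 (O(not r ⊃ q)) is O(not q ⊃ r), and O(not q) is already established, so O(r).
With premise 1, O(r ⊃ h), the K-axiom yields O(h).
Premise 7, O(c ⊃ not h), contraposes to O(h ⊃ not c); with O(h) we get O(not c).
Premises 8, 9 do not contribute to this derivation.
So O(not c) holds, i.e. F(c). The claim follows.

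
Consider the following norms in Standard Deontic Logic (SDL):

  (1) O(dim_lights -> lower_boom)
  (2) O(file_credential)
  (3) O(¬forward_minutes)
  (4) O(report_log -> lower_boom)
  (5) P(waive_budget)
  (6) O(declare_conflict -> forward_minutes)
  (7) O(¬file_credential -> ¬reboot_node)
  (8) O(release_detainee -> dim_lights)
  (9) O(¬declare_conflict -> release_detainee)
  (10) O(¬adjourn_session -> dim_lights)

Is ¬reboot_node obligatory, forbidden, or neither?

Premise 7 is O(¬file_credential -> ¬reboot_node), but O(¬file_credential) is not derivable from the premises, so it does not yield O(¬reboot_node).
No premise or chain of K-axiom applications forces O(¬reboot_node), and none forces O(reboot_node). So ¬reboot_node is neither obligatory nor forbidden under these norms.

Neither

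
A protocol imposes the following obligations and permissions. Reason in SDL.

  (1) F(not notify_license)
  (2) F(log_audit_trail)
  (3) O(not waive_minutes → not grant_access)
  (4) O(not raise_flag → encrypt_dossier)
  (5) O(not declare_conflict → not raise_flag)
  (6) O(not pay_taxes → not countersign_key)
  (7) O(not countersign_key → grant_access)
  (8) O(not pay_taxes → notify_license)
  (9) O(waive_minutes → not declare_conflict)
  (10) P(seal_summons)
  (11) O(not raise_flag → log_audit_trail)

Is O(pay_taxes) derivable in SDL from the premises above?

Yes

Premise 2 is F(log_audit_trail), i.e. O(not log_audit_trail).
The contrapositive of premise 11 (O(not raise_flag → log_audit_trail)) is O(not log_audit_trail → raise_flag), and O(not log_audit_trail) is already established, so O(raise_flag).
Premise 5 is O(not declare_conflict → not raise_flag); contrapositively O(raise_flag → declare_conflict). Since O(raise_flag) holds, K gives O(declare_conflict).
Premise 9 is O(waive_minutes → not declare_conflict); contrapositively O(declare_conflict → not waive_minutes). Since O(declare_conflict) holds, K gives O(not waive_minutes).
Applying K to premise 3 (O(not waive_minutes → not grant_access)) and O(not waive_minutes) yields O(not grant_access).
The contrapositive of premise 7 (O(not countersign_key → grant_access)) is O(not grant_access → countersign_key), and O(not grant_access) is already established, so O(countersign_key).
The contrapositive of premise 6 (O(not pay_taxes → not countersign_key)) is O(countersign_key → pay_taxes), and O(countersign_key) is already established, so O(pay_taxes).
Premises 1, 4, 8, 10 do not contribute to this derivation.
So O(pay_taxes) follows.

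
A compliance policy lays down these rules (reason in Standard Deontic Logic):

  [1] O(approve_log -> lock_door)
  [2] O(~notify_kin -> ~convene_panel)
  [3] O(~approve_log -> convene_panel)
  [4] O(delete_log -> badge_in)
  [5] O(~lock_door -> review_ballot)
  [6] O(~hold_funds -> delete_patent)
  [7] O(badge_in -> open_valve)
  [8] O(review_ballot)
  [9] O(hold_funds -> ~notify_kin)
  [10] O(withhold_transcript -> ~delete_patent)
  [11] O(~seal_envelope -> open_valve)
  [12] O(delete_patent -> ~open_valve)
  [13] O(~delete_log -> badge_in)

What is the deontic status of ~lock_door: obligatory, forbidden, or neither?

Premises 13 and 4 are O(~delete_log -> badge_in) and O(delete_log -> badge_in); every ideal world satisfies ~delete_log or delete_log, so in either case badge_in holds — hence O(badge_in).
With premise 7, O(badge_in -> open_valve), the K-axiom yields O(open_valve).
Premise 12, O(delete_patent -> ~open_valve), contraposes to O(open_valve -> ~delete_patent); with O(open_valve) we get O(~delete_patent).
The contrapositive of premise 6 (O(~hold_funds -> delete_patent)) is O(~delete_patent -> hold_funds), and O(~delete_patent) is already established, so O(hold_funds).
With premise 9, O(hold_funds -> ~notify_kin), the K-axiom yields O(~notify_kin).
From O(~notify_kin) and premise 2, O(~notify_kin -> ~convene_panel), we obtain O(~convene_panel).
The contrapositive of premise 3 (O(~approve_log -> convene_panel)) is O(~convene_panel -> approve_log), and O(~convene_panel) is already established, so O(approve_log).
From O(approve_log) and premise 1, O(approve_log -> lock_door), we obtain O(lock_door).
Premises 5, 8, 10, 11 do not contribute to this derivation.
Thus O(lock_door), which is F(~lock_door): ~lock_door is forbidden.

Forbidden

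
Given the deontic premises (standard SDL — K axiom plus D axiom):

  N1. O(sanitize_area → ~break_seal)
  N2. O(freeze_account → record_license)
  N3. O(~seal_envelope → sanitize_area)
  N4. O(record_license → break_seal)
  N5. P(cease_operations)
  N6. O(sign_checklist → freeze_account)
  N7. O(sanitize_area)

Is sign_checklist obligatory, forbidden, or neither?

Forbidden

From premise 7 we have O(sanitize_area).
With premise 1, O(sanitize_area → ~break_seal), the K-axiom yields O(~break_seal).
Premise 4 is O(record_license → break_seal); contrapositively O(~break_seal → ~record_license). Since O(~break_seal) holds, K gives O(~record_license).
The contrapositive of premise 2 (O(freeze_account → record_license)) is O(~record_license → ~freeze_account), and O(~record_license) is already established, so O(~freeze_account).
Premise 6, O(sign_checklist → freeze_account), contraposes to O(~freeze_account → ~sign_checklist); with O(~freeze_account) we get O(~sign_checklist).
Premises 3, 5 do not contribute to this derivation.
Thus O(~sign_checklist), which is F(sign_checklist): sign_checklist is forbidden.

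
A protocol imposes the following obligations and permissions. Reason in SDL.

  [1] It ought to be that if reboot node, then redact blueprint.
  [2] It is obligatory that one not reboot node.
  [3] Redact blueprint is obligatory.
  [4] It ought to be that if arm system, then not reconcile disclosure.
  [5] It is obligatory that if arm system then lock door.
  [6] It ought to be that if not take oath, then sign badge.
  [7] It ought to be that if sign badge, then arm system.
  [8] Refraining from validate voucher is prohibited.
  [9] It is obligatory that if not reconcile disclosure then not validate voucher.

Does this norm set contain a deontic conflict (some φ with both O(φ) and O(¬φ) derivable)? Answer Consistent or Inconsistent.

Consistent

Premise 1 is O(reboot_node → redact_blueprint); even if O(redact_blueprint) held, inferring O(reboot_node) would be affirming the consequent — invalid.
So O(reboot_node) is not derivable, and the apparent clash with O(¬reboot_node) does not arise.
A world satisfying every obligation exists (e.g. arm_system=false, lock_door=false, reboot_node=false, reconcile_disclosure=true, redact_blueprint=true, sign_badge=false, take_oath=true, validate_voucher=true); no atom is both obligatory and forbidden, so the set is consistent.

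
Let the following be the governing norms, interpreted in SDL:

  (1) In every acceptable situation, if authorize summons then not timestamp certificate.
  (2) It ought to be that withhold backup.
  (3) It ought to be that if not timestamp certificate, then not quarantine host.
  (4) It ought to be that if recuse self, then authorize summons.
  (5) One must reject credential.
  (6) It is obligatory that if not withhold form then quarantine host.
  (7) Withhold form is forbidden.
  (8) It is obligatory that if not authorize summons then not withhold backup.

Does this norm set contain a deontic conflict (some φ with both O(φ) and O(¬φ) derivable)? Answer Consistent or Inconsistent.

Premise 2 gives O(withhold_backup).
The contrapositive of premise 8 (O(¬authorize_summons → ¬withhold_backup)) is O(withhold_backup → authorize_summons), and O(withhold_backup) is already established, so O(authorize_summons).
Premise 1 is O(authorize_summons → ¬timestamp_certificate); since O(authorize_summons), deontic closure gives O(¬timestamp_certificate).
Premise 3 is O(¬timestamp_certificate → ¬quarantine_host); since O(¬timestamp_certificate), deontic closure gives O(¬quarantine_host).
Premise 6 is O(¬withhold_form → quarantine_host); contrapositively O(¬quarantine_host → withhold_form). Since O(¬quarantine_host) holds, K gives O(withhold_form).
However, F(withhold_form) at premise 7 amounts to O(¬withhold_form).
We now have both O(withhold_form) and O(¬withhold_form) — withhold_form is simultaneously obligatory and forbidden, violating the D-axiom.

Inconsistent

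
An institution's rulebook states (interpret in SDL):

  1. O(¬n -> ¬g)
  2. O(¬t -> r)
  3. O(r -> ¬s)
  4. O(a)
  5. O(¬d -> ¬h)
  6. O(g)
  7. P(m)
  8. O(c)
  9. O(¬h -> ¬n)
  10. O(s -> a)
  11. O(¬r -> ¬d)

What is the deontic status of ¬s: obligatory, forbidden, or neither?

From premise 6 we have O(g).
The contrapositive of premise 1 (O(¬n -> ¬g)) is O(g -> n), and O(g) is already established, so O(n).
Premise 9 is O(¬h -> ¬n); contrapositively O(n -> h). Since O(n) holds, K gives O(h).
Premise 5 is O(¬d -> ¬h); contrapositively O(h -> d). Since O(h) holds, K gives O(d).
Premise 11 is O(¬r -> ¬d); contrapositively O(d -> r). Since O(d) holds, K gives O(r).
Premise 3 is O(r -> ¬s); since O(r), deontic closure gives O(¬s).
Premises 2, 4, 7, 8, 10 do not contribute to this derivation.
Hence ¬s is obligatory.

Obligatory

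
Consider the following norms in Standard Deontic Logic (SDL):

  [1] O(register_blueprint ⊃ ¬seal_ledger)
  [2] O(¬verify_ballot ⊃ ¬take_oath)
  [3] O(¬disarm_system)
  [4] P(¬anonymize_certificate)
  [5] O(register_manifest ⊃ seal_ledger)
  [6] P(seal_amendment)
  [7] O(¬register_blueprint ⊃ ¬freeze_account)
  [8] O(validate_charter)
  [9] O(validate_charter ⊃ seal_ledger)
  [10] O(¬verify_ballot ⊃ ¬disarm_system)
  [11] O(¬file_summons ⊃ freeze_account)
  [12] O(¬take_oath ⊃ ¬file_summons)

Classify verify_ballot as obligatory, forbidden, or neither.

Premise 8 states O(validate_charter) outright.
Applying K to premise 9 (O(validate_charter ⊃ seal_ledger)) and O(validate_charter) yields O(seal_ledger).
Premise 1, O(register_blueprint ⊃ ¬seal_ledger), contraposes to O(seal_ledger ⊃ ¬register_blueprint); with O(seal_ledger) we get O(¬register_blueprint).
With premise 7, O(¬register_blueprint ⊃ ¬freeze_account), the K-axiom yields O(¬freeze_account).
Premise 11, O(¬file_summons ⊃ freeze_account), contraposes to O(¬freeze_account ⊃ file_summons); with O(¬freeze_account) we get O(file_summons).
Premise 12, O(¬take_oath ⊃ ¬file_summons), contraposes to O(file_summons ⊃ take_oath); with O(file_summons) we get O(take_oath).
Premise 2 is O(¬verify_ballot ⊃ ¬take_oath); contrapositively O(take_oath ⊃ verify_ballot). Since O(take_oath) holds, K gives O(verify_ballot).
Premises 3, 4, 5, 6, 10 do not contribute to this derivation.
Hence verify_ballot is obligatory.

Obligatory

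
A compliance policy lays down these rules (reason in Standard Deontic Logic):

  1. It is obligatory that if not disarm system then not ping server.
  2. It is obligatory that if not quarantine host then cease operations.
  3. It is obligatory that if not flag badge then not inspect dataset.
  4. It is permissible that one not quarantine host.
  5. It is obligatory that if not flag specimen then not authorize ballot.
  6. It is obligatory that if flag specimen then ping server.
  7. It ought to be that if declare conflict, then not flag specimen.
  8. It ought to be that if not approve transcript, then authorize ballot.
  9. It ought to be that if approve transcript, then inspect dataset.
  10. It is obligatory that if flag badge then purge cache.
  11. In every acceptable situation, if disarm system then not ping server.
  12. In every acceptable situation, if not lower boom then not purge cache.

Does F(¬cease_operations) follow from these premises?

Premise 2 is O(¬quarantine_host → cease_operations), but O(¬quarantine_host) is not derivable from the premises (the permission P(¬quarantine_host) asserts only ¬O(quarantine_host), not O(¬quarantine_host)), so it does not yield O(cease_operations).
No other premise forces O(cease_operations). An ideal world satisfying every premise can still have ¬cease_operations true, so F(¬cease_operations) is not derivable.

No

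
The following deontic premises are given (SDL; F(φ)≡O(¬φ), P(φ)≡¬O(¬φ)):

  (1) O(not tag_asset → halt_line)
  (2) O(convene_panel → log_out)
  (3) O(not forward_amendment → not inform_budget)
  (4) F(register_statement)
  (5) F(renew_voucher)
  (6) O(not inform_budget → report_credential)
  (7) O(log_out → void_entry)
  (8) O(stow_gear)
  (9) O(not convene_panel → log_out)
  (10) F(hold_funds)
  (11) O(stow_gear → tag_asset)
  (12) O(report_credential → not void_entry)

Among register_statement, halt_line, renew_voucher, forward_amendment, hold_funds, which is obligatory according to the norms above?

forward_amendment

Premises 2 and 9 cover both cases: O(convene_panel → log_out) and O(not convene_panel → log_out). Since convene_panel ∨ not convene_panel is a tautology, O(log_out) follows.
Applying K to premise 7 (O(log_out → void_entry)) and O(log_out) yields O(void_entry).
The contrapositive of premise 12 (O(report_credential → not void_entry)) is O(void_entry → not report_credential), and O(void_entry) is already established, so O(not report_credential).
Premise 6 is O(not inform_budget → report_credential); contrapositively O(not report_credential → inform_budget). Since O(not report_credential) holds, K gives O(inform_budget).
Premise 3 is O(not forward_amendment → not inform_budget); contrapositively O(inform_budget → forward_amendment). Since O(inform_budget) holds, K gives O(forward_amendment).
So O(forward_amendment) holds — forward_amendment is obligatory. None of the other listed options is made obligatory by any chain of premises.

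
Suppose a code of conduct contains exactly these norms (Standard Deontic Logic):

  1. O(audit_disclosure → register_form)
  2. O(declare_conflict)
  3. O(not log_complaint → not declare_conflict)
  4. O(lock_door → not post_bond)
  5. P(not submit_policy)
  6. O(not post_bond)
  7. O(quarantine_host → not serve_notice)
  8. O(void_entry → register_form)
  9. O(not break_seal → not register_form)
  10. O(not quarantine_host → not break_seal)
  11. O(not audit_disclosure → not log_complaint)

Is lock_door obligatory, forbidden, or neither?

Neither

Premise 4 is O(lock_door → not post_bond); even if O(not post_bond) held, inferring O(lock_door) would be affirming the consequent — invalid.
No premise or chain of K-axiom applications forces O(lock_door), and none forces O(not lock_door). So lock_door is neither obligatory nor forbidden under these norms.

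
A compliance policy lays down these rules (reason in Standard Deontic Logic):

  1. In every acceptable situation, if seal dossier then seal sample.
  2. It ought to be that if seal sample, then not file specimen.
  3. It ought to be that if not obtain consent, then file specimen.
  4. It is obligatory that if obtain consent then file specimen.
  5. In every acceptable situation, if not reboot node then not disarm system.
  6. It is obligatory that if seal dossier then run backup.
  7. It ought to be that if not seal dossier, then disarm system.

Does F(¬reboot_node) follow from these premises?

Yes

Premises 3 and 4 cover both cases: O(¬obtain_consent → file_specimen) and O(obtain_consent → file_specimen). Since ¬obtain_consent ∨ obtain_consent is a tautology, O(file_specimen) follows.
The contrapositive of premise 2 (O(seal_sample → ¬file_specimen)) is O(file_specimen → ¬seal_sample), and O(file_specimen) is already established, so O(¬seal_sample).
Premise 1 is O(seal_dossier → seal_sample); contrapositively O(¬seal_sample → ¬seal_dossier). Since O(¬seal_sample) holds, K gives O(¬seal_dossier).
Applying K to premise 7 (O(¬seal_dossier → disarm_system)) and O(¬seal_dossier) yields O(disarm_system).
The contrapositive of premise 5 (O(¬reboot_node → ¬disarm_system)) is O(disarm_system → reboot_node), and O(disarm_system) is already established, so O(reboot_node).
Premise 6 does not contribute to this derivation.
So O(reboot_node) holds, i.e. F(¬reboot_node). The claim follows.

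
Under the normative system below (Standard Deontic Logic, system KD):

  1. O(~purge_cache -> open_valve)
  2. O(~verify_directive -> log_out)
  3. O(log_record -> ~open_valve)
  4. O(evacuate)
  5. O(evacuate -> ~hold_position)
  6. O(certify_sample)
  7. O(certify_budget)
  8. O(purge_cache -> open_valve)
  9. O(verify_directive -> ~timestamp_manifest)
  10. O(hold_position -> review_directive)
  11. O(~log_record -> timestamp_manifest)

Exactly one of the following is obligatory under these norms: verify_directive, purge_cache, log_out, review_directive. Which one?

Premises 8 and 1 are O(purge_cache -> open_valve) and O(~purge_cache -> open_valve); every ideal world satisfies purge_cache or ~purge_cache, so in either case open_valve holds — hence O(open_valve).
Premise 3, O(log_record -> ~open_valve), contraposes to O(open_valve -> ~log_record); with O(open_valve) we get O(~log_record).
Premise 11 is O(~log_record -> timestamp_manifest); since O(~log_record), deontic closure gives O(timestamp_manifest).
Premise 9, O(verify_directive -> ~timestamp_manifest), contraposes to O(timestamp_manifest -> ~verify_directive); with O(timestamp_manifest) we get O(~verify_directive).
From O(~verify_directive) and premise 2, O(~verify_directive -> log_out), we obtain O(log_out).
So O(log_out) holds — log_out is obligatory. None of the other listed options is made obligatory by any chain of premises.

log_out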